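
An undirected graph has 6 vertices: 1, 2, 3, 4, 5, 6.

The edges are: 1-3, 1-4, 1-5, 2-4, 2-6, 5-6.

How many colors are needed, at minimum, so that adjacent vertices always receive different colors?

The cycle 5-6-2-4-1-5 has odd length 5, so it cannot be 2-colored; at least 3 colors are needed.
3 colors suffice: color red → {1, 2}; color blue → {3, 4, 6}; color green → {5}. Each edge has distinct colors on its endpoints.

3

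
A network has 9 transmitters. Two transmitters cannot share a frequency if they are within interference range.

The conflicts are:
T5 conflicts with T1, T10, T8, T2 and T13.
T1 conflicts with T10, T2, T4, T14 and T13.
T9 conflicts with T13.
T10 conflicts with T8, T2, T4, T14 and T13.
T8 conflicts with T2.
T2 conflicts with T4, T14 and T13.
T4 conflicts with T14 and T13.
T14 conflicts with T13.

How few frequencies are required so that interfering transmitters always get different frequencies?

T1, T10, T2, T4, T14, T13 all conflict with each other, so at least 6 frequencies are needed.
6 frequencies suffice: frequency 1 → {T9, T2}; frequency 2 → {T8, T13}; frequency 3 → {T10}; frequency 4 → {T1}; frequency 5 → {T5, T4}; frequency 6 → {T14}. Each listed conflict is separated.

6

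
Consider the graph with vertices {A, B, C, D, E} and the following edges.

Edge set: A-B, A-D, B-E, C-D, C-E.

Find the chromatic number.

3

The cycle D-C-E-B-A-D has odd length 5, so it cannot be 2-colored; at least 3 colors are needed.
3 colors suffice: color 1 → {A, E}; color 2 → {B, C}; color 3 → {D}. Every edge joins two different colors.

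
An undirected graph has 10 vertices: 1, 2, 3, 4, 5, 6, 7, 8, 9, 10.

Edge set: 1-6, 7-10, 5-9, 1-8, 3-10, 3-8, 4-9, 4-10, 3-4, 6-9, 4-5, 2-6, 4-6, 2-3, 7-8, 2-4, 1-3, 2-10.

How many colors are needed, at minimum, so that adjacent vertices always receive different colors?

2, 3, 4, 10 are pairwise adjacent (a clique of size 4), so at least 4 colors are needed.
4 colors suffice: color a → {1, 4, 7}; color b → {3, 5, 6}; color c → {2, 8, 9}; color d → {10}. Each edge has distinct colors on its endpoints.

4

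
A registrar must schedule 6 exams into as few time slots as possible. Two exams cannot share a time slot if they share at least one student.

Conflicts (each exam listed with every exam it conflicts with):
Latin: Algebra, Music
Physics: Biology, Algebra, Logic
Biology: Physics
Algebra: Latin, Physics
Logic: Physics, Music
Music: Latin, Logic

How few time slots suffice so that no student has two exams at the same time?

The cycle Algebra-Latin-Music-Logic-Physics-Algebra has odd length 5, so it cannot be 2-colored; at least 3 time slots are needed.
A valid assignment using 3 time slots: Latin=2, Physics=1, Biology=2, Algebra=3, Logic=2, Music=1. Each listed conflict is separated.

3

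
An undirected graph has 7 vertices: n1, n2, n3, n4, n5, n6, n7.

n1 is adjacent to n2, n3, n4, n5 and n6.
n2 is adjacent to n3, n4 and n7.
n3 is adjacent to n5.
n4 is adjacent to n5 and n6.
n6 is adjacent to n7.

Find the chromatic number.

n1, n2, n3 are pairwise adjacent, so at least 3 colors are needed.
3 colors suffice: color red → {n1, n7}; color blue → {n2, n5, n6}; color green → {n3, n4}. No two adjacent vertices share a color.

3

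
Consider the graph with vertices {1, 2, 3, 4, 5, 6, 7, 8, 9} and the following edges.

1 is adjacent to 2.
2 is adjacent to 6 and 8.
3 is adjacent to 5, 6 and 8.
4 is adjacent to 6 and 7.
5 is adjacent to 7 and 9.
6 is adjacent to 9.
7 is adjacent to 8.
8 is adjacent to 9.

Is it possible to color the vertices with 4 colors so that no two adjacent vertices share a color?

Yes

The chromatic number is 3. The cycle 4-6-2-8-7-4 has odd length 5, so it cannot be 2-colored; at least 3 colors are needed.
A valid assignment using 3 colors: 1=a, 2=b, 3=b, 4=c, 5=a, 6=a, 7=b, 8=a, 9=b.
Since 4 ≥ 3, a proper 4-coloring certainly exists.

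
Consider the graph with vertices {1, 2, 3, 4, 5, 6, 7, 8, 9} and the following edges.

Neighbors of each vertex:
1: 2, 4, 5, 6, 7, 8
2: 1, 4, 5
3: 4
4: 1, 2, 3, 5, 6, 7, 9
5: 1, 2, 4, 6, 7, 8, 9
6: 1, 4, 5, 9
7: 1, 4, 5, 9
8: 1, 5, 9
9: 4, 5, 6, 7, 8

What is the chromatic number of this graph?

1, 4, 5, 6 form a clique, so at least 4 colors are needed.
4 colors suffice: color red → {4, 8}; color blue → {3, 5}; color green → {1, 9}; color yellow → {2, 6, 7}. Each edge has distinct colors on its endpoints.

4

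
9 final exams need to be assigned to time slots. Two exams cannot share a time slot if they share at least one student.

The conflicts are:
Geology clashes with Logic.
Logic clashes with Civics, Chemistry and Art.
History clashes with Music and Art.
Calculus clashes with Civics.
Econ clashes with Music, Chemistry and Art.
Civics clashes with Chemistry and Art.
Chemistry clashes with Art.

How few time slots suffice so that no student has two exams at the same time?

4

Logic, Civics, Chemistry, Art all conflict with each other, so at least 4 time slots are needed.
4 time slots suffice: time slot 1 → {Geology, Calculus, Music, Art}; time slot 2 → {History, Econ, Civics}; time slot 3 → {Logic}; time slot 4 → {Chemistry}. No two conflicting exams share a time slot.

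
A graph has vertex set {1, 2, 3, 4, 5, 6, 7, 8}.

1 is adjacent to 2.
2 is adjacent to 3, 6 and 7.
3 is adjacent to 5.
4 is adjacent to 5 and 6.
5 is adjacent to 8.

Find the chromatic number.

3

The cycle 2-3-5-4-6-2 has odd length 5, so it cannot be 2-colored; at least 3 colors are needed.
3 colors suffice: color red → {2, 5}; color blue → {1, 3, 6, 7, 8}; color green → {4}. No two adjacent vertices share a color.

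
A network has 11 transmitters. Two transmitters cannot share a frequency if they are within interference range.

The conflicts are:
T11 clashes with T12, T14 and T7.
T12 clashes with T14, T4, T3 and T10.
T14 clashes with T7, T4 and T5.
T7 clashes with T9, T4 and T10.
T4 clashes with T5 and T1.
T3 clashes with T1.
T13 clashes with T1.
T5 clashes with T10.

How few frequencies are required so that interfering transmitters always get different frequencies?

T11, T12, T14 all conflict with each other, so at least 3 frequencies are needed.
Using 3 frequencies: T11=2, T12=1, T14=3, T7=1, T9=2, T4=2, T3=2, T13=2, T5=1, T1=1, T10=2. Every pair that conflicts lands in different frequencies.

3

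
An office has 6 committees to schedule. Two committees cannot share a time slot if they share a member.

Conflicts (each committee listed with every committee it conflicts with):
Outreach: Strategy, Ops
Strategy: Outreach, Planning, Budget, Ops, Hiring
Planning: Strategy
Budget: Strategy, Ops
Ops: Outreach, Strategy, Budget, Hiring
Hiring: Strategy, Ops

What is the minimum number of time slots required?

Strategy, Budget, Ops are mutually in conflict, so at least 3 time slots are needed.
3 time slots suffice: time slot 1 → {Strategy}; time slot 2 → {Planning, Ops}; time slot 3 → {Outreach, Budget, Hiring}. Each listed conflict is separated.

3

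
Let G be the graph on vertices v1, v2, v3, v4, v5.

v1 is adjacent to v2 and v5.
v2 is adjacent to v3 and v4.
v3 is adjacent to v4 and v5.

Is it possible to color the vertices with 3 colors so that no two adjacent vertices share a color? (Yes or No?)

Yes

The chromatic number is 3. v2, v3, v4 are mutually adjacent, so at least 3 colors are needed.
3 colors suffice: color 1 → {v1, v3}; color 2 → {v2, v5}; color 3 → {v4}.
That is already a proper 3-coloring.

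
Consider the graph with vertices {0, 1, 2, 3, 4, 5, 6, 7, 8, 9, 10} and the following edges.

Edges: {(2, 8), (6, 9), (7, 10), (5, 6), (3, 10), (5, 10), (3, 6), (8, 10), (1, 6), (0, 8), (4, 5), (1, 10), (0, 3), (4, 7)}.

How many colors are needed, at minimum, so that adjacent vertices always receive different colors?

2

7 and 10 are adjacent, so at least 2 colors are needed.
A valid assignment using 2 colors: 0=a, 1=b, 2=a, 3=b, 4=a, 5=b, 6=a, 7=b, 8=b, 9=b, 10=a. Each edge has distinct colors on its endpoints.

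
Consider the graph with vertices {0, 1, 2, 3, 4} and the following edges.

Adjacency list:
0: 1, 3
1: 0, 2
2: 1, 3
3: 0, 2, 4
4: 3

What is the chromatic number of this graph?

2 and 3 are adjacent, so at least 2 colors are needed.
2 colors suffice: color a → {1, 3}; color b → {0, 2, 4}. Each edge has distinct colors on its endpoints.

2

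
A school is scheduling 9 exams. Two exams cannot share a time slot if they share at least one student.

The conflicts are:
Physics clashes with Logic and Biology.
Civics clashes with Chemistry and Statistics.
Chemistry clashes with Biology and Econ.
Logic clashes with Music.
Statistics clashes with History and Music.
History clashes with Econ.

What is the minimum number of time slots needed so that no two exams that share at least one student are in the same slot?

The cycle Civics-Statistics-History-Econ-Chemistry-Civics has odd length 5, so it cannot be 2-colored; at least 3 time slots are needed.
A valid assignment using 3 time slots: Physics=1, Civics=2, Chemistry=1, Logic=3, Statistics=1, History=2, Music=2, Biology=2, Econ=3. Every pair that conflicts lands in different time slots.

3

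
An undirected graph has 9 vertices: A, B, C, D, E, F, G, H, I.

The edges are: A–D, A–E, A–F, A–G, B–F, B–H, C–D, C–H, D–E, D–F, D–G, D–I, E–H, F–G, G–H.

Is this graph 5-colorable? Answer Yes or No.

Yes

The chromatic number is 4. A, D, F, G form a clique, so at least 4 colors are needed.
4 colors suffice: A=3, B=2, C=2, D=1, E=2, F=4, G=2, H=1, I=2.
Since 5 ≥ 4, a proper 5-coloring certainly exists.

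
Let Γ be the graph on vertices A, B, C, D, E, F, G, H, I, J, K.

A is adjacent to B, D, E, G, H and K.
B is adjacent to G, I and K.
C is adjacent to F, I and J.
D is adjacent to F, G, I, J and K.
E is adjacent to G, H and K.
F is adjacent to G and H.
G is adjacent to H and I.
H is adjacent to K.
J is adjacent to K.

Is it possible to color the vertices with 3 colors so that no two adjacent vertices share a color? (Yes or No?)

No

A, E, H, K are mutually adjacent (a clique of size 4), so at least 4 colors are needed.
So 3 colors are not enough.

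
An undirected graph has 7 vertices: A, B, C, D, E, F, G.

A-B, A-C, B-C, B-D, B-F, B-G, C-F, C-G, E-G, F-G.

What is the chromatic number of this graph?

B, C, F, G are pairwise adjacent (a clique of size 4), so at least 4 colors are needed.
4 colors suffice: color red → {B, E}; color blue → {A, D, G}; color green → {C}; color yellow → {F}. Every edge joins two different colors.

4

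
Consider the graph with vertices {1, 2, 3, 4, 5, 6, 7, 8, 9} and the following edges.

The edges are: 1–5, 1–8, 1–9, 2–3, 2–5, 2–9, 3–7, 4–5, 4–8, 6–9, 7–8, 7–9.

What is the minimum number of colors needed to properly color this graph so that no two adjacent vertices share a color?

2 and 3 are adjacent, so at least 2 colors are needed.
One proper 2-coloring: 1=b, 2=b, 3=a, 4=b, 5=a, 6=b, 7=b, 8=a, 9=a. No two adjacent vertices share a color.

2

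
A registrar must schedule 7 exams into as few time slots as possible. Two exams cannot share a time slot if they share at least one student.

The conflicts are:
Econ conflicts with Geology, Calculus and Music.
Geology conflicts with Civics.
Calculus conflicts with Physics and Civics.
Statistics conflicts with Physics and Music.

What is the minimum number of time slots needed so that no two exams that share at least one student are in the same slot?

3

The cycle Statistics-Physics-Calculus-Econ-Music-Statistics has odd length 5, so it cannot be 2-colored; at least 3 time slots are needed.
3 time slots suffice: Econ=2, Geology=1, Calculus=1, Statistics=1, Physics=2, Civics=2, Music=3. Every pair that conflicts lands in different time slots.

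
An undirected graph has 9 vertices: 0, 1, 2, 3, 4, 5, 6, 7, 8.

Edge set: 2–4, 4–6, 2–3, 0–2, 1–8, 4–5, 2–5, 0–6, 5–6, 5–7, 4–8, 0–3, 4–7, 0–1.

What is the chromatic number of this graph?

3

4, 5, 7 form a triangle, so at least 3 colors are needed.
3 colors suffice: color red → {0, 4}; color blue → {3, 5, 8}; color green → {1, 2, 6, 7}. Each edge has distinct colors on its endpoints.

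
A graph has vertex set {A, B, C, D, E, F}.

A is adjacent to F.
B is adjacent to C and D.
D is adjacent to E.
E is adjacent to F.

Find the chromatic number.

2

B and D are adjacent, so at least 2 colors are needed.
2 colors suffice: color 1 → {C, D, F}; color 2 → {A, B, E}. No two adjacent vertices share a color.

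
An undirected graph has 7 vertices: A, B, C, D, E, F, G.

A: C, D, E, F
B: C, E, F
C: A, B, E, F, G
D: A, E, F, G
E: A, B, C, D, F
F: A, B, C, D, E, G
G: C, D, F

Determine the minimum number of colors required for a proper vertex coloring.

4

A, C, E, F are pairwise adjacent (a clique of size 4), so at least 4 colors are needed.
A valid assignment using 4 colors: A=4, B=4, C=2, D=2, E=3, F=1, G=3. Every edge joins two different colors.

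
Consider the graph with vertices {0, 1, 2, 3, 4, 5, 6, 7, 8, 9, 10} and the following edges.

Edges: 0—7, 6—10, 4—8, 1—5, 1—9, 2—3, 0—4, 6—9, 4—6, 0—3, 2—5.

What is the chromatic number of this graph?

2 and 3 are adjacent, so at least 2 colors are needed.
One proper 2-coloring: 0=a, 1=a, 2=a, 3=b, 4=b, 5=b, 6=a, 7=b, 8=a, 9=b, 10=b. No two adjacent vertices share a color.

2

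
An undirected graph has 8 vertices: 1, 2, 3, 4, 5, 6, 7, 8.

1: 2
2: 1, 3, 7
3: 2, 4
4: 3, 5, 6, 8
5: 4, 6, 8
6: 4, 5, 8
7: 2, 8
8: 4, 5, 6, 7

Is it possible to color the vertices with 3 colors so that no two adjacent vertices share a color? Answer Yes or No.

No

4, 5, 6, 8 are pairwise adjacent (a clique of size 4), so at least 4 colors are needed.
So 3 colors are not enough.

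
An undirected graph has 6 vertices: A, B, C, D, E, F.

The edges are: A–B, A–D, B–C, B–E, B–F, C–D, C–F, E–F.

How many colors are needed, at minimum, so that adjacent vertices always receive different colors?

3

B, E, F are pairwise adjacent, so at least 3 colors are needed.
3 colors suffice: color 1 → {B, D}; color 2 → {A, C, E}; color 3 → {F}. Every edge joins two different colors.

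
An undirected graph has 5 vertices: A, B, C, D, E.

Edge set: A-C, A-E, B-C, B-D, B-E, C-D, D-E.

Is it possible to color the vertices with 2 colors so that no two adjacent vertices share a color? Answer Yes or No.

No

B, C, D are pairwise adjacent, so at least 3 colors are needed.
So 2 colors are not enough.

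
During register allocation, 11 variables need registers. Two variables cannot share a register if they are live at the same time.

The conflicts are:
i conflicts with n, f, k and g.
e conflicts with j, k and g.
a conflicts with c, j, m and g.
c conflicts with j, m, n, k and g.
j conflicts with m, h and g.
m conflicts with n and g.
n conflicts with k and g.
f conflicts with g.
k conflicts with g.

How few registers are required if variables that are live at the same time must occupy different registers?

5

a, c, j, m, g pairwise conflict, so at least 5 registers are needed.
A valid assignment using 5 registers: i=3, e=3, a=5, c=3, j=2, m=4, n=5, h=1, f=2, k=2, g=1. Each listed conflict is separated.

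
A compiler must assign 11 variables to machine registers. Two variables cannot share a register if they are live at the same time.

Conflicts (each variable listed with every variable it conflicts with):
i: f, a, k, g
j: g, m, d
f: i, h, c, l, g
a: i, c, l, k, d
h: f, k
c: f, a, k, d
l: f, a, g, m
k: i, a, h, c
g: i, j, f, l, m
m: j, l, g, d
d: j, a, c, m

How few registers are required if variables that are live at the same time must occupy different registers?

3

j, g, m pairwise conflict, so at least 3 registers are needed.
3 registers suffice: i=3, j=3, f=1, a=1, h=3, c=3, l=3, k=2, g=2, m=1, d=2. Each listed conflict is separated.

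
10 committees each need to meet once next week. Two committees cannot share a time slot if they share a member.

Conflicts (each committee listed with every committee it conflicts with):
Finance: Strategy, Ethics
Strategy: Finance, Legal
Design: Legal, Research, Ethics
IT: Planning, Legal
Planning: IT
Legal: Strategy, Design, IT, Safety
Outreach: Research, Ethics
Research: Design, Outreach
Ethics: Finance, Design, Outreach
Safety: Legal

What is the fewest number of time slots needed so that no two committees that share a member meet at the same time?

3

The cycle Ethics-Design-Legal-Strategy-Finance-Ethics has odd length 5, so it cannot be 2-colored; at least 3 time slots are needed.
Using 3 time slots: Finance=2, Strategy=3, Design=2, IT=2, Planning=1, Legal=1, Outreach=2, Research=1, Ethics=1, Safety=2. No two conflicting committees share a time slot.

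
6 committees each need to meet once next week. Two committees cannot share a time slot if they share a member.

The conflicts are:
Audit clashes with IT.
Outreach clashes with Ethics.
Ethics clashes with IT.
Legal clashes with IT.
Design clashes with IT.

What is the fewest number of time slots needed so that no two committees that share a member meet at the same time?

2

Ethics and IT conflict, so at least 2 time slots are needed.
2 time slots suffice: time slot 1 → {Outreach, IT}; time slot 2 → {Audit, Ethics, Legal, Design}. Every pair that conflicts lands in different time slots.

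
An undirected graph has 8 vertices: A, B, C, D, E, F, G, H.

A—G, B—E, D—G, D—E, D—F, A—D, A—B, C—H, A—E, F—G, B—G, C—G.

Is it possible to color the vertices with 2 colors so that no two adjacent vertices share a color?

A, B, G are mutually adjacent, so at least 3 colors are needed.
So 2 colors are not enough.

No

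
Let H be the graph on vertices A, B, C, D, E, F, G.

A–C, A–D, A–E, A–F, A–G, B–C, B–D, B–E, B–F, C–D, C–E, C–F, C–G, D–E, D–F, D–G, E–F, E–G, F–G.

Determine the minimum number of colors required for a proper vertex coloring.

A, C, D, E, F, G form a clique, so at least 6 colors are needed.
A valid assignment using 6 colors: A=5, B=5, C=2, D=4, E=1, F=3, G=6. No two adjacent vertices share a color.

6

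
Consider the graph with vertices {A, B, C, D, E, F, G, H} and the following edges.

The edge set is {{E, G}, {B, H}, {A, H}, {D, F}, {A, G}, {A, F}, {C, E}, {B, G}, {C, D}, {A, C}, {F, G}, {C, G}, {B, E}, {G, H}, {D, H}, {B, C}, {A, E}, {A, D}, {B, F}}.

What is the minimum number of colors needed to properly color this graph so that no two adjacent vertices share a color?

B, C, E, G are pairwise adjacent (a clique of size 4), so at least 4 colors are needed.
4 colors suffice: color 1 → {A, B}; color 2 → {D, G}; color 3 → {C, F, H}; color 4 → {E}. No two adjacent vertices share a color.

4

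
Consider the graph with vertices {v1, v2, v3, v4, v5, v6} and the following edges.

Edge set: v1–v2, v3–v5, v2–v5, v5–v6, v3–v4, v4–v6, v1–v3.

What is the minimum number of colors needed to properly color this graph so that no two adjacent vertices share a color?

v1 and v2 are adjacent, so at least 2 colors are needed.
2 colors suffice: color R → {v2, v3, v6}; color B → {v1, v4, v5}. Every edge joins two different colors.

2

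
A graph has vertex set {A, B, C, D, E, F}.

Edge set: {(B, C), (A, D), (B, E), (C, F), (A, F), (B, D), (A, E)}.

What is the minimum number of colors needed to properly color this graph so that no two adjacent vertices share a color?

The cycle F-A-E-B-C-F has odd length 5, so it cannot be 2-colored; at least 3 colors are needed.
3 colors suffice: color 1 → {A, B}; color 2 → {D, E, F}; color 3 → {C}. No two adjacent vertices share a color.

3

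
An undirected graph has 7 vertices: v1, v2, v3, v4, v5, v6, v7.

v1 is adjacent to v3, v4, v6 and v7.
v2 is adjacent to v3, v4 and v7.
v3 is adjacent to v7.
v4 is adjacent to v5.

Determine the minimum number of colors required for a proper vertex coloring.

3

v2, v3, v7 are pairwise adjacent, so at least 3 colors are needed.
3 colors suffice: color 1 → {v1, v2, v5}; color 2 → {v4, v6, v7}; color 3 → {v3}. No two adjacent vertices share a color.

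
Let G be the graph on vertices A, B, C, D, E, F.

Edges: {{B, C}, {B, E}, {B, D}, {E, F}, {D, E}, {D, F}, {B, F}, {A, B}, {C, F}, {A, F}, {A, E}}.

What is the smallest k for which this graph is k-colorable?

4

B, D, E, F are pairwise adjacent (a clique of size 4), so at least 4 colors are needed.
One proper 4-coloring: A=4, B=2, C=3, D=4, E=3, F=1. Every edge joins two different colors.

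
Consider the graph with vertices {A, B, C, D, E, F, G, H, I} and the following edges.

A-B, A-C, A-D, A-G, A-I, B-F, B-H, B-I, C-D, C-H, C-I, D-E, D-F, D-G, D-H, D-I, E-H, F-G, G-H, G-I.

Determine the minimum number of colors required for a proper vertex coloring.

A, C, D, I are mutually adjacent (a clique of size 4), so at least 4 colors are needed.
4 colors suffice: color 1 → {B, D}; color 2 → {F, H, I}; color 3 → {C, E, G}; color 4 → {A}. No two adjacent vertices share a color.

4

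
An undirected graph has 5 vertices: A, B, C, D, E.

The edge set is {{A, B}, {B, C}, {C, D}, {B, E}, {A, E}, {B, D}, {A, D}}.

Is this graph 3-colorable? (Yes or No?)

Yes

The chromatic number is 3. A, B, E form a triangle, so at least 3 colors are needed.
3 colors suffice: A=3, B=1, C=3, D=2, E=2.
That is already a proper 3-coloring.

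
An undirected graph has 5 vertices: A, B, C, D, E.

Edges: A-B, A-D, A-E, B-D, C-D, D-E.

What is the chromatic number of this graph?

3

A, B, D form a triangle, so at least 3 colors are needed.
A valid assignment using 3 colors: A=blue, B=green, C=blue, D=red, E=green. Each edge has distinct colors on its endpoints.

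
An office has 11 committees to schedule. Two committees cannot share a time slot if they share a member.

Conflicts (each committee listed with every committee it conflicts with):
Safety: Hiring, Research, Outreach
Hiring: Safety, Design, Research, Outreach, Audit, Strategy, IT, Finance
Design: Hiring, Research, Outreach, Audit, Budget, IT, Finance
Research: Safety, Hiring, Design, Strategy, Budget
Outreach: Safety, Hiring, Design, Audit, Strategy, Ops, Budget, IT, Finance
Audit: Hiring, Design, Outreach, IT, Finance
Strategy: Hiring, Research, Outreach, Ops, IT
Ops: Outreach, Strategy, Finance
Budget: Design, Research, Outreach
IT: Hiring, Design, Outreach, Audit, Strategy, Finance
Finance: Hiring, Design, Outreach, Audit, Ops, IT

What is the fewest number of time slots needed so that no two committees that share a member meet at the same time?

6

Hiring, Design, Outreach, Audit, IT, Finance pairwise conflict, so at least 6 time slots are needed.
A valid assignment using 6 time slots: Safety=3, Hiring=2, Design=3, Research=1, Outreach=1, Audit=6, Strategy=3, Ops=2, Budget=2, IT=5, Finance=4. Every pair that conflicts lands in different time slots.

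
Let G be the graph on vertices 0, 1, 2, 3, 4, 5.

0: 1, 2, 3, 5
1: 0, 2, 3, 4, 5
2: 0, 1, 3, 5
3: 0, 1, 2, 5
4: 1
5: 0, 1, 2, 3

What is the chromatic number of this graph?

0, 1, 2, 3, 5 form a clique, so at least 5 colors are needed.
5 colors suffice: color red → {1}; color blue → {2, 4}; color green → {0}; color yellow → {5}; color purple → {3}. Each edge has distinct colors on its endpoints.

5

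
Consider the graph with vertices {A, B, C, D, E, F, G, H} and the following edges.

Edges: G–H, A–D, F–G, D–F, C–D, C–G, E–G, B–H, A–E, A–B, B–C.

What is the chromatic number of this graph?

3

The cycle E-G-H-B-A-E has odd length 5, so it cannot be 2-colored; at least 3 colors are needed.
3 colors suffice: color red → {A, G}; color blue → {C, E, F, H}; color green → {B, D}. Every edge joins two different colors.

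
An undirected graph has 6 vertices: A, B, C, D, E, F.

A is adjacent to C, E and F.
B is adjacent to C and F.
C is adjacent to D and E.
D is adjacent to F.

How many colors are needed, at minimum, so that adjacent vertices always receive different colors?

3

A, C, E form a triangle, so at least 3 colors are needed.
3 colors suffice: color 1 → {C, F}; color 2 → {A, B, D}; color 3 → {E}. No two adjacent vertices share a color.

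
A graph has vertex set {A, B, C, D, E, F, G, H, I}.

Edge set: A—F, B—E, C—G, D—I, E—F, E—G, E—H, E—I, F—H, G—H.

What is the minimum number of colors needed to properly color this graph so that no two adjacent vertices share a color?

3

E, G, H are mutually adjacent, so at least 3 colors are needed.
A valid assignment using 3 colors: A=1, B=2, C=1, D=1, E=1, F=3, G=3, H=2, I=2. Each edge has distinct colors on its endpoints.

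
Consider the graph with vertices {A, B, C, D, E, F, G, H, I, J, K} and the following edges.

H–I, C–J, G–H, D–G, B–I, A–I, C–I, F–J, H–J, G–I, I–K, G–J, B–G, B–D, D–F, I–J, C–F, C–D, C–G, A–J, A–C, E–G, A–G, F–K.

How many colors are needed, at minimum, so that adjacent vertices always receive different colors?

A, C, G, I, J form a clique, so at least 5 colors are needed.
A valid assignment using 5 colors: A=5, B=3, C=3, D=2, E=2, F=1, G=1, H=3, I=2, J=4, K=3. Every edge joins two different colors.

5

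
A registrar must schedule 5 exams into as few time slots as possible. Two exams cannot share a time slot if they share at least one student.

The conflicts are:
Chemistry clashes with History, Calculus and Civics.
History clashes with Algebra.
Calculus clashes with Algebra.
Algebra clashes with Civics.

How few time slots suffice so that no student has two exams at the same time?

Calculus and Algebra conflict, so at least 2 time slots are needed.
2 time slots suffice: time slot 1 → {Chemistry, Algebra}; time slot 2 → {History, Calculus, Civics}. No two conflicting exams share a time slot.

2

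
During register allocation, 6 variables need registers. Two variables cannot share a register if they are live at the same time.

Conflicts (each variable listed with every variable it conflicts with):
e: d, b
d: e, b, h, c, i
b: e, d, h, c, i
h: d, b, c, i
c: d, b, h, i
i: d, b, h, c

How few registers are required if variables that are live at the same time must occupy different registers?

5

d, b, h, c, i pairwise conflict, so at least 5 registers are needed.
A valid assignment using 5 registers: e=3, d=2, b=1, h=4, c=5, i=3. Every pair that conflicts lands in different registers.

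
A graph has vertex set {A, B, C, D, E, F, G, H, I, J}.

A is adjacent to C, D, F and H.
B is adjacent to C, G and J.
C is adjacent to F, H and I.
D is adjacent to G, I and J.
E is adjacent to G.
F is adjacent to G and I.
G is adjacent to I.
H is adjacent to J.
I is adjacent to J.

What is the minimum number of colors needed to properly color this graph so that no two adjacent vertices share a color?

F, G, I are pairwise adjacent, so at least 3 colors are needed.
3 colors suffice: A=2, B=2, C=1, D=3, E=2, F=3, G=1, H=3, I=2, J=1. Every edge joins two different colors.

3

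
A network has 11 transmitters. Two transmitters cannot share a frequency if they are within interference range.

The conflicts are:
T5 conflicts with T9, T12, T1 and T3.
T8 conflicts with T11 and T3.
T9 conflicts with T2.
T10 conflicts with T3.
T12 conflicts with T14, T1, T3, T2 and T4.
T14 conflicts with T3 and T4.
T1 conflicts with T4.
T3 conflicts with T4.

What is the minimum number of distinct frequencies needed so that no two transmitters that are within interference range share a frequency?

4

T12, T14, T3, T4 are mutually in conflict, so at least 4 frequencies are needed.
4 frequencies suffice: T5=3, T8=1, T9=1, T10=1, T12=1, T14=4, T11=2, T1=2, T3=2, T2=2, T4=3. Every pair that conflicts lands in different frequencies.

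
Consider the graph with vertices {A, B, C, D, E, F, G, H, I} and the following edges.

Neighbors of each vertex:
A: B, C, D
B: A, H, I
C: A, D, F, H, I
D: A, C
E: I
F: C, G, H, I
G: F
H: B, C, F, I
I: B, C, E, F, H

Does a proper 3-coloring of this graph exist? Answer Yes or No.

No

C, F, H, I form a clique, so at least 4 colors are needed.
So 3 colors are not enough.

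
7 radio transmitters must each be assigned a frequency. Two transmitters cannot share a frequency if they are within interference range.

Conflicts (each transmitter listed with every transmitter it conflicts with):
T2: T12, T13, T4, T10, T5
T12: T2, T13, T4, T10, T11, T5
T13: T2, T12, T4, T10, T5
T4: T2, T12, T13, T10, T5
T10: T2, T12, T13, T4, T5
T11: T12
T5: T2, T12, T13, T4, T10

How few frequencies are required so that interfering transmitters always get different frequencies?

6

T2, T12, T13, T4, T10, T5 all conflict with each other, so at least 6 frequencies are needed.
6 frequencies suffice: frequency 1 → {T12}; frequency 2 → {T13, T11}; frequency 3 → {T2}; frequency 4 → {T4}; frequency 5 → {T5}; frequency 6 → {T10}. Each listed conflict is separated.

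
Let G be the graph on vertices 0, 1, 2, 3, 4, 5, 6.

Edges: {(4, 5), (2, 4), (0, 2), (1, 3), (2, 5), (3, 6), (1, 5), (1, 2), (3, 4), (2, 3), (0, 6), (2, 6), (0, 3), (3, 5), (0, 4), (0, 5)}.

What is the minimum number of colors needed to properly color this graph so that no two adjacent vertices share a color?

0, 2, 3, 4, 5 are mutually adjacent (a clique of size 5), so at least 5 colors are needed.
A valid assignment using 5 colors: 0=green, 1=green, 2=red, 3=blue, 4=purple, 5=yellow, 6=yellow. Every edge joins two different colors.

5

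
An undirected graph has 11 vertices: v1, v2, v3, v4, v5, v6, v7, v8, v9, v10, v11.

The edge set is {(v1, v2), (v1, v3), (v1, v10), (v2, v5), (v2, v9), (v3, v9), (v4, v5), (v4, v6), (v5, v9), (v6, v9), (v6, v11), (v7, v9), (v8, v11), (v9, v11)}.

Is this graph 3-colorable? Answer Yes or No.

Yes

The chromatic number is 3. v2, v5, v9 are pairwise adjacent, so at least 3 colors are needed.
3 colors suffice: color 1 → {v1, v4, v8, v9}; color 2 → {v3, v5, v6, v7, v10}; color 3 → {v2, v11}.
That is already a proper 3-coloring.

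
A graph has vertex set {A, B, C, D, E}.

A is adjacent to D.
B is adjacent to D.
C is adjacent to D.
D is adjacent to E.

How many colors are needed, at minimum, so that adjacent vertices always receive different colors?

2

C and D are adjacent, so at least 2 colors are needed.
2 colors suffice: color 1 → {D}; color 2 → {A, B, C, E}. Each edge has distinct colors on its endpoints.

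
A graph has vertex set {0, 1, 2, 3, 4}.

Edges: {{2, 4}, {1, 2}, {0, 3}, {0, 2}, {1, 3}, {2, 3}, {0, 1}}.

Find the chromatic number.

0, 1, 2, 3 form a clique, so at least 4 colors are needed.
A valid assignment using 4 colors: 0=blue, 1=green, 2=red, 3=yellow, 4=blue. No two adjacent vertices share a color.

4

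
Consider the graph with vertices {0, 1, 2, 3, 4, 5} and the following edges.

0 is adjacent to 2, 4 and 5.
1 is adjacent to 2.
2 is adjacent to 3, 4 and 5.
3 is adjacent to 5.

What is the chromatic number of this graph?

0, 2, 4 are pairwise adjacent, so at least 3 colors are needed.
3 colors suffice: 0=blue, 1=blue, 2=red, 3=blue, 4=green, 5=green. No two adjacent vertices share a color.

3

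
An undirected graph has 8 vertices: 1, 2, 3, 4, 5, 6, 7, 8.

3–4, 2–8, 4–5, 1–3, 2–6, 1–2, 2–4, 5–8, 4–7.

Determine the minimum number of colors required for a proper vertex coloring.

2

1 and 3 are adjacent, so at least 2 colors are needed.
2 colors suffice: color red → {1, 4, 6, 8}; color blue → {2, 3, 5, 7}. No two adjacent vertices share a color.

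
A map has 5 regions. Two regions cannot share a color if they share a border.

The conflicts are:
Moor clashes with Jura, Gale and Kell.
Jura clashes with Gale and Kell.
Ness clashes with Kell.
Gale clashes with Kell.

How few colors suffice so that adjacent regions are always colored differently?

Moor, Jura, Gale, Kell all conflict with each other, so at least 4 colors are needed.
4 colors suffice: Moor=2, Jura=4, Ness=2, Gale=3, Kell=1. Each listed conflict is separated.

4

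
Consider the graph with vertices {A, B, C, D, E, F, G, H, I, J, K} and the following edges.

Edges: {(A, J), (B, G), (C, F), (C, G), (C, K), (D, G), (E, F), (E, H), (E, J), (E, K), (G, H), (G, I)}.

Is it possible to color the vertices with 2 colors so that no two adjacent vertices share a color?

The cycle E-H-G-C-F-E has odd length 5, so it cannot be 2-colored; at least 3 colors are needed.
So 2 colors are not enough.

No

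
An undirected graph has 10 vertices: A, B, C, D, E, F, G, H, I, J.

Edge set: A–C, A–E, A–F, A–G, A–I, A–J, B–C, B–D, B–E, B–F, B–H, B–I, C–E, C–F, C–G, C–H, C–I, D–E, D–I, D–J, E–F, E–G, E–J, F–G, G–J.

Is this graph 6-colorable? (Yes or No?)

The chromatic number is 5. A, C, E, F, G are pairwise adjacent (a clique of size 5), so at least 5 colors are needed.
5 colors suffice: A=green, B=green, C=blue, D=blue, E=red, F=yellow, G=purple, H=red, I=red, J=yellow.
Since 6 ≥ 5, a proper 6-coloring certainly exists.

Yes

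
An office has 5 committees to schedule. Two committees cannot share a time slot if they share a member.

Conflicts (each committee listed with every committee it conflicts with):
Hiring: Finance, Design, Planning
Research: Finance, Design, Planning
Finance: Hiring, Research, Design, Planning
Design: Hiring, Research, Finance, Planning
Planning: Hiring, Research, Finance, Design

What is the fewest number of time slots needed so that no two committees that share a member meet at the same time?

Research, Finance, Design, Planning pairwise conflict, so at least 4 time slots are needed.
A valid assignment using 4 time slots: Hiring=4, Research=4, Finance=1, Design=2, Planning=3. Every pair that conflicts lands in different time slots.

4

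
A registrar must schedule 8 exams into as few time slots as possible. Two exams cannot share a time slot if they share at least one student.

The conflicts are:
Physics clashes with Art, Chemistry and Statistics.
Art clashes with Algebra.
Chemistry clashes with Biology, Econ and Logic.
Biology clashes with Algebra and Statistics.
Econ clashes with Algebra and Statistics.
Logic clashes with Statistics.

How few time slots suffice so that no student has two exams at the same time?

3

The cycle Algebra-Biology-Statistics-Physics-Art-Algebra has odd length 5, so it cannot be 2-colored; at least 3 time slots are needed.
3 time slots suffice: time slot 1 → {Chemistry, Algebra, Statistics}; time slot 2 → {Physics, Biology, Econ, Logic}; time slot 3 → {Art}. Each listed conflict is separated.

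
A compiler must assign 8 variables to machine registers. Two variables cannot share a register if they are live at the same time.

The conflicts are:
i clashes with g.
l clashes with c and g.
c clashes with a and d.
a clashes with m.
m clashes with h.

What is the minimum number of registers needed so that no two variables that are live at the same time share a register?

l and g conflict, so at least 2 registers are needed.
2 registers suffice: register 1 → {c, m, g}; register 2 → {i, l, a, d, h}. Each listed conflict is separated.

2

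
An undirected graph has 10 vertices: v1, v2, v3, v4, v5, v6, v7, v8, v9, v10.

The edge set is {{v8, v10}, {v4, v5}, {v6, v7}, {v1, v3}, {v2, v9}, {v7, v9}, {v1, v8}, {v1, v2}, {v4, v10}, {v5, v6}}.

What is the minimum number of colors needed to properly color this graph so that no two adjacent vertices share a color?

The cycle v5-v6-v7-v9-v2-v1-v8-v10-v4-v5 has odd length 9, so it cannot be 2-colored; at least 3 colors are needed.
3 colors suffice: v1=1, v2=2, v3=2, v4=1, v5=2, v6=1, v7=2, v8=2, v9=1, v10=3. No two adjacent vertices share a color.

3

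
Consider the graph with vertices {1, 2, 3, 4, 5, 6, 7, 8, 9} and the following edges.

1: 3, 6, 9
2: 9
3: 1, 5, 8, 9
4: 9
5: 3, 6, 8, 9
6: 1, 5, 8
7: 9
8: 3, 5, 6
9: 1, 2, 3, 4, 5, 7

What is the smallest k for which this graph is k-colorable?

3

1, 3, 9 are pairwise adjacent, so at least 3 colors are needed.
3 colors suffice: color red → {8, 9}; color blue → {2, 3, 4, 6, 7}; color green → {1, 5}. No two adjacent vertices share a color.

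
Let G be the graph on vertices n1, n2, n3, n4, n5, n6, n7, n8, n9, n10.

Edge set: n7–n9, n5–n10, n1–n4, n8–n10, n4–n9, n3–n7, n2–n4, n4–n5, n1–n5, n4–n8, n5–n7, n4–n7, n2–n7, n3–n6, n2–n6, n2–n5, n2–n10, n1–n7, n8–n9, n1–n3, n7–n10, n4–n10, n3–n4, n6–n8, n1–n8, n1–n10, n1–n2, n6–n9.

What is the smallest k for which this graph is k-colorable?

n1, n2, n4, n5, n7, n10 are pairwise adjacent (a clique of size 6), so at least 6 colors are needed.
One proper 6-coloring: n1=2, n2=4, n3=4, n4=1, n5=6, n6=1, n7=3, n8=3, n9=2, n10=5. No two adjacent vertices share a color.

6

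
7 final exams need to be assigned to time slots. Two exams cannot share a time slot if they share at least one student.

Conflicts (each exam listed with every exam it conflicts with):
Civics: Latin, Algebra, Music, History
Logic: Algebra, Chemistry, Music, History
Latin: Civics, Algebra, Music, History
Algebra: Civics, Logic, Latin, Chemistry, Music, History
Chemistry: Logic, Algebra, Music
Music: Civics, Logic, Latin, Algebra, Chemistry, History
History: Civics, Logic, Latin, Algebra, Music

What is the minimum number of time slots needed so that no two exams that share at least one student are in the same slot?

Civics, Latin, Algebra, Music, History all conflict with each other, so at least 5 time slots are needed.
Using 5 time slots: Civics=4, Logic=4, Latin=5, Algebra=2, Chemistry=3, Music=1, History=3. No two conflicting exams share a time slot.

5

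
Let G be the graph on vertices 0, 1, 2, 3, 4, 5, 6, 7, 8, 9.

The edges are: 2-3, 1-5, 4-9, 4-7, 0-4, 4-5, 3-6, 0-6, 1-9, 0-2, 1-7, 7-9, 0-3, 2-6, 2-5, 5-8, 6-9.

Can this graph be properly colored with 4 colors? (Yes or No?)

The chromatic number is 4. 0, 2, 3, 6 are pairwise adjacent (a clique of size 4), so at least 4 colors are needed.
One proper 4-coloring: 0=c, 1=b, 2=a, 3=d, 4=b, 5=c, 6=b, 7=c, 8=a, 9=a.
That is already a proper 4-coloring.

Yes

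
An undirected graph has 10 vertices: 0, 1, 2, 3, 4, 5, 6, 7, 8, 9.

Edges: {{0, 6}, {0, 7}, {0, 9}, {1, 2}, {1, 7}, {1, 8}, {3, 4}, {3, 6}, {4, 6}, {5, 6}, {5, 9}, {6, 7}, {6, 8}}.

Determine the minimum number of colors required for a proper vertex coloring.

3

3, 4, 6 are mutually adjacent, so at least 3 colors are needed.
3 colors suffice: 0=green, 1=red, 2=blue, 3=blue, 4=green, 5=blue, 6=red, 7=blue, 8=blue, 9=red. No two adjacent vertices share a color.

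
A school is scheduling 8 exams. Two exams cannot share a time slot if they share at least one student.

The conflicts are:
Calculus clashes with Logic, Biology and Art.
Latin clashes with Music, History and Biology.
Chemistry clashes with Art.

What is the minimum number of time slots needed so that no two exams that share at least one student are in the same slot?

Latin and Music conflict, so at least 2 time slots are needed.
2 time slots suffice: time slot 1 → {Calculus, Latin, Chemistry}; time slot 2 → {Logic, Music, History, Biology, Art}. Every pair that conflicts lands in different time slots.

2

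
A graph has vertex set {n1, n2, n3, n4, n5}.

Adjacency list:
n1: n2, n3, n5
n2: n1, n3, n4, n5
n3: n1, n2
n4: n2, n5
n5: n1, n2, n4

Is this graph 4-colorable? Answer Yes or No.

The chromatic number is 3. n1, n2, n5 are mutually adjacent, so at least 3 colors are needed.
3 colors suffice: n1=2, n2=1, n3=3, n4=2, n5=3.
Since 4 ≥ 3, a proper 4-coloring certainly exists.

Yes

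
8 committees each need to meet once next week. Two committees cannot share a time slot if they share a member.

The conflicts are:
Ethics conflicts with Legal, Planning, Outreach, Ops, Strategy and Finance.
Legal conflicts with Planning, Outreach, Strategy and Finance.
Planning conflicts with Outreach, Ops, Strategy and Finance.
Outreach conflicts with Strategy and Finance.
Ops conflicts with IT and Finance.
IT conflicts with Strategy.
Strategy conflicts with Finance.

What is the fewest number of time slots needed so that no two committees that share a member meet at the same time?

6

Ethics, Legal, Planning, Outreach, Strategy, Finance pairwise conflict, so at least 6 time slots are needed.
6 time slots suffice: time slot 1 → {Ethics, IT}; time slot 2 → {Ops, Strategy}; time slot 3 → {Finance}; time slot 4 → {Planning}; time slot 5 → {Outreach}; time slot 6 → {Legal}. Every pair that conflicts lands in different time slots.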